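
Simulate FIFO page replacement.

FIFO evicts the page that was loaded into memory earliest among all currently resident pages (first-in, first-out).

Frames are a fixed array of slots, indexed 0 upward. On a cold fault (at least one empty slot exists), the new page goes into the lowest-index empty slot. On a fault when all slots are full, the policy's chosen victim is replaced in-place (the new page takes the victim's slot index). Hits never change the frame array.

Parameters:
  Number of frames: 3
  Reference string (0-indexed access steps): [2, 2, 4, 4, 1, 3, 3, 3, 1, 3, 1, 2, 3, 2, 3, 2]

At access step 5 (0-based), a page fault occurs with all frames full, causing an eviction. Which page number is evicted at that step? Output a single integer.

Step 0: ref 2 -> FAULT, frames=[2,-,-]
Step 1: ref 2 -> HIT, frames=[2,-,-]
Step 2: ref 4 -> FAULT, frames=[2,4,-]
Step 3: ref 4 -> HIT, frames=[2,4,-]
Step 4: ref 1 -> FAULT, frames=[2,4,1]
Step 5: ref 3 -> FAULT, evict 2, frames=[3,4,1]
At step 5: evicted page 2

Answer: 2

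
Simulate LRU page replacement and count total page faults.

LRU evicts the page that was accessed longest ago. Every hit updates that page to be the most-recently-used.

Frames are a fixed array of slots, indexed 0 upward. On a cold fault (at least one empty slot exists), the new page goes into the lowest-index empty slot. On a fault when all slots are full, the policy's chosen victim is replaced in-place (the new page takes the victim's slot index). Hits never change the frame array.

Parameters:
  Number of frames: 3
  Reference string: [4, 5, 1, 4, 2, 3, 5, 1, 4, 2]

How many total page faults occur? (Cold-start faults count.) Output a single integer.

Answer: 9

Derivation:
Step 0: ref 4 → FAULT, frames=[4,-,-]
Step 1: ref 5 → FAULT, frames=[4,5,-]
Step 2: ref 1 → FAULT, frames=[4,5,1]
Step 3: ref 4 → HIT, frames=[4,5,1]
Step 4: ref 2 → FAULT (evict 5), frames=[4,2,1]
Step 5: ref 3 → FAULT (evict 1), frames=[4,2,3]
Step 6: ref 5 → FAULT (evict 4), frames=[5,2,3]
Step 7: ref 1 → FAULT (evict 2), frames=[5,1,3]
Step 8: ref 4 → FAULT (evict 3), frames=[5,1,4]
Step 9: ref 2 → FAULT (evict 5), frames=[2,1,4]
Total faults: 9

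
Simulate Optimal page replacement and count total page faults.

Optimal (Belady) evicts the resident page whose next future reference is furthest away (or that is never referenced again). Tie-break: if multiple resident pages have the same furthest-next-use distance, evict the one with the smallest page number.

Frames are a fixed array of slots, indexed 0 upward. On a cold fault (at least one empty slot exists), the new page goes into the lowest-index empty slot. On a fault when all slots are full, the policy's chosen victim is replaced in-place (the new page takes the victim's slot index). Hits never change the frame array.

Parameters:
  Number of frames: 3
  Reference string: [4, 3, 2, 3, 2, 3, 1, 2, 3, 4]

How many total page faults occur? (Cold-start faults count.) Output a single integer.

Answer: 5

Derivation:
Step 0: ref 4 → FAULT, frames=[4,-,-]
Step 1: ref 3 → FAULT, frames=[4,3,-]
Step 2: ref 2 → FAULT, frames=[4,3,2]
Step 3: ref 3 → HIT, frames=[4,3,2]
Step 4: ref 2 → HIT, frames=[4,3,2]
Step 5: ref 3 → HIT, frames=[4,3,2]
Step 6: ref 1 → FAULT (evict 4), frames=[1,3,2]
Step 7: ref 2 → HIT, frames=[1,3,2]
Step 8: ref 3 → HIT, frames=[1,3,2]
Step 9: ref 4 → FAULT (evict 1), frames=[4,3,2]
Total faults: 5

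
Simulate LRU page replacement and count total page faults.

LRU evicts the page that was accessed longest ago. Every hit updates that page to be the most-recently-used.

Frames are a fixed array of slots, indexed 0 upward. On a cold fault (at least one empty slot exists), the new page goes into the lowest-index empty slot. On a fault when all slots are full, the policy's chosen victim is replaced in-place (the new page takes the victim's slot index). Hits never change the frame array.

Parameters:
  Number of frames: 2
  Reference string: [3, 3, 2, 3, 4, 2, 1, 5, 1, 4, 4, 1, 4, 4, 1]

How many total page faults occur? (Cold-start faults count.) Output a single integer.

Answer: 7

Derivation:
Step 0: ref 3 → FAULT, frames=[3,-]
Step 1: ref 3 → HIT, frames=[3,-]
Step 2: ref 2 → FAULT, frames=[3,2]
Step 3: ref 3 → HIT, frames=[3,2]
Step 4: ref 4 → FAULT (evict 2), frames=[3,4]
Step 5: ref 2 → FAULT (evict 3), frames=[2,4]
Step 6: ref 1 → FAULT (evict 4), frames=[2,1]
Step 7: ref 5 → FAULT (evict 2), frames=[5,1]
Step 8: ref 1 → HIT, frames=[5,1]
Step 9: ref 4 → FAULT (evict 5), frames=[4,1]
Step 10: ref 4 → HIT, frames=[4,1]
Step 11: ref 1 → HIT, frames=[4,1]
Step 12: ref 4 → HIT, frames=[4,1]
Step 13: ref 4 → HIT, frames=[4,1]
Step 14: ref 1 → HIT, frames=[4,1]
Total faults: 7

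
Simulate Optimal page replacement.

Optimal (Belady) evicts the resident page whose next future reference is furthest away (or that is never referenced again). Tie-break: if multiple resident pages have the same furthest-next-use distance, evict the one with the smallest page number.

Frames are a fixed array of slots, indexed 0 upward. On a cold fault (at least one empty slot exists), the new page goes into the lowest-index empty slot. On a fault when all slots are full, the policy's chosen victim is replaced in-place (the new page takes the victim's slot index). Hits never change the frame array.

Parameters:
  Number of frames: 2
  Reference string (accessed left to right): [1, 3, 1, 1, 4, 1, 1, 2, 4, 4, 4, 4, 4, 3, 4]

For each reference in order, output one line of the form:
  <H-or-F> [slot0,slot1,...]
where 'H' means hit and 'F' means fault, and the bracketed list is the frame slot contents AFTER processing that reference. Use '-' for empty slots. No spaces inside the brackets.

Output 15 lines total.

F [1,-]
F [1,3]
H [1,3]
H [1,3]
F [1,4]
H [1,4]
H [1,4]
F [2,4]
H [2,4]
H [2,4]
H [2,4]
H [2,4]
H [2,4]
F [3,4]
H [3,4]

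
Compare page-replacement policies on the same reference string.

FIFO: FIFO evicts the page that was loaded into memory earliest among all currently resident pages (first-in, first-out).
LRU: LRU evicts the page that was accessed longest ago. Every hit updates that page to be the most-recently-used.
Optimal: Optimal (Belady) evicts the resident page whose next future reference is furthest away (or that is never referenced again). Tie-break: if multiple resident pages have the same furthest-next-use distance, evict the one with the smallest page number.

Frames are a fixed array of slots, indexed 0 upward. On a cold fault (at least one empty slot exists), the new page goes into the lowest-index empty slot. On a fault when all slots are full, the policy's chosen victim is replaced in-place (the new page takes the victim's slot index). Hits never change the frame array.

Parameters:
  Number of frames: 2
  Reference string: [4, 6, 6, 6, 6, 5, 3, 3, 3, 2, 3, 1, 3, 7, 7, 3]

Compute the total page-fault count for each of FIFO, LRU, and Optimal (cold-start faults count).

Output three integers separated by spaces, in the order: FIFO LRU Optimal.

--- FIFO ---
  step 0: ref 4 -> FAULT, frames=[4,-] (faults so far: 1)
  step 1: ref 6 -> FAULT, frames=[4,6] (faults so far: 2)
  step 2: ref 6 -> HIT, frames=[4,6] (faults so far: 2)
  step 3: ref 6 -> HIT, frames=[4,6] (faults so far: 2)
  step 4: ref 6 -> HIT, frames=[4,6] (faults so far: 2)
  step 5: ref 5 -> FAULT, evict 4, frames=[5,6] (faults so far: 3)
  step 6: ref 3 -> FAULT, evict 6, frames=[5,3] (faults so far: 4)
  step 7: ref 3 -> HIT, frames=[5,3] (faults so far: 4)
  step 8: ref 3 -> HIT, frames=[5,3] (faults so far: 4)
  step 9: ref 2 -> FAULT, evict 5, frames=[2,3] (faults so far: 5)
  step 10: ref 3 -> HIT, frames=[2,3] (faults so far: 5)
  step 11: ref 1 -> FAULT, evict 3, frames=[2,1] (faults so far: 6)
  step 12: ref 3 -> FAULT, evict 2, frames=[3,1] (faults so far: 7)
  step 13: ref 7 -> FAULT, evict 1, frames=[3,7] (faults so far: 8)
  step 14: ref 7 -> HIT, frames=[3,7] (faults so far: 8)
  step 15: ref 3 -> HIT, frames=[3,7] (faults so far: 8)
  FIFO total faults: 8
--- LRU ---
  step 0: ref 4 -> FAULT, frames=[4,-] (faults so far: 1)
  step 1: ref 6 -> FAULT, frames=[4,6] (faults so far: 2)
  step 2: ref 6 -> HIT, frames=[4,6] (faults so far: 2)
  step 3: ref 6 -> HIT, frames=[4,6] (faults so far: 2)
  step 4: ref 6 -> HIT, frames=[4,6] (faults so far: 2)
  step 5: ref 5 -> FAULT, evict 4, frames=[5,6] (faults so far: 3)
  step 6: ref 3 -> FAULT, evict 6, frames=[5,3] (faults so far: 4)
  step 7: ref 3 -> HIT, frames=[5,3] (faults so far: 4)
  step 8: ref 3 -> HIT, frames=[5,3] (faults so far: 4)
  step 9: ref 2 -> FAULT, evict 5, frames=[2,3] (faults so far: 5)
  step 10: ref 3 -> HIT, frames=[2,3] (faults so far: 5)
  step 11: ref 1 -> FAULT, evict 2, frames=[1,3] (faults so far: 6)
  step 12: ref 3 -> HIT, frames=[1,3] (faults so far: 6)
  step 13: ref 7 -> FAULT, evict 1, frames=[7,3] (faults so far: 7)
  step 14: ref 7 -> HIT, frames=[7,3] (faults so far: 7)
  step 15: ref 3 -> HIT, frames=[7,3] (faults so far: 7)
  LRU total faults: 7
--- Optimal ---
  step 0: ref 4 -> FAULT, frames=[4,-] (faults so far: 1)
  step 1: ref 6 -> FAULT, frames=[4,6] (faults so far: 2)
  step 2: ref 6 -> HIT, frames=[4,6] (faults so far: 2)
  step 3: ref 6 -> HIT, frames=[4,6] (faults so far: 2)
  step 4: ref 6 -> HIT, frames=[4,6] (faults so far: 2)
  step 5: ref 5 -> FAULT, evict 4, frames=[5,6] (faults so far: 3)
  step 6: ref 3 -> FAULT, evict 5, frames=[3,6] (faults so far: 4)
  step 7: ref 3 -> HIT, frames=[3,6] (faults so far: 4)
  step 8: ref 3 -> HIT, frames=[3,6] (faults so far: 4)
  step 9: ref 2 -> FAULT, evict 6, frames=[3,2] (faults so far: 5)
  step 10: ref 3 -> HIT, frames=[3,2] (faults so far: 5)
  step 11: ref 1 -> FAULT, evict 2, frames=[3,1] (faults so far: 6)
  step 12: ref 3 -> HIT, frames=[3,1] (faults so far: 6)
  step 13: ref 7 -> FAULT, evict 1, frames=[3,7] (faults so far: 7)
  step 14: ref 7 -> HIT, frames=[3,7] (faults so far: 7)
  step 15: ref 3 -> HIT, frames=[3,7] (faults so far: 7)
  Optimal total faults: 7

Answer: 8 7 7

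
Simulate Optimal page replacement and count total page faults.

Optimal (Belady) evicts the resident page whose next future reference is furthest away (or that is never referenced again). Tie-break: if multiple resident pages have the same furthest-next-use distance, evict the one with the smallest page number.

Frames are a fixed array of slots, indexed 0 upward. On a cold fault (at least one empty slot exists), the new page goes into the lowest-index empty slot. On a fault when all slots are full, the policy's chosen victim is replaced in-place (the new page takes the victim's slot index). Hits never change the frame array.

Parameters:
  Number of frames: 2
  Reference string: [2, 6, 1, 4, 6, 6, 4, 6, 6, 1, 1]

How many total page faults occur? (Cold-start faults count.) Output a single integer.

Answer: 5

Derivation:
Step 0: ref 2 → FAULT, frames=[2,-]
Step 1: ref 6 → FAULT, frames=[2,6]
Step 2: ref 1 → FAULT (evict 2), frames=[1,6]
Step 3: ref 4 → FAULT (evict 1), frames=[4,6]
Step 4: ref 6 → HIT, frames=[4,6]
Step 5: ref 6 → HIT, frames=[4,6]
Step 6: ref 4 → HIT, frames=[4,6]
Step 7: ref 6 → HIT, frames=[4,6]
Step 8: ref 6 → HIT, frames=[4,6]
Step 9: ref 1 → FAULT (evict 4), frames=[1,6]
Step 10: ref 1 → HIT, frames=[1,6]
Total faults: 5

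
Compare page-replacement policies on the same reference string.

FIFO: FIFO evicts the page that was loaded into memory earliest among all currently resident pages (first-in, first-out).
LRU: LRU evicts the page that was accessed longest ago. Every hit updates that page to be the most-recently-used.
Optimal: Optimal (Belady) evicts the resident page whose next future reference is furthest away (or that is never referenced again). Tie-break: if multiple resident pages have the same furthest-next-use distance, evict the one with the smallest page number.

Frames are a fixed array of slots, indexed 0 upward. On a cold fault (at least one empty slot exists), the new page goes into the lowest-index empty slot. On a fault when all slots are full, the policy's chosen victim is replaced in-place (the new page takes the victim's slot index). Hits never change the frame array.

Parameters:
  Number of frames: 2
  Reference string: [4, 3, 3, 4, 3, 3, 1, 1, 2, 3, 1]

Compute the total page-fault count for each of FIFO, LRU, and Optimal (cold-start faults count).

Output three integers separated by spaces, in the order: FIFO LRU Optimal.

--- FIFO ---
  step 0: ref 4 -> FAULT, frames=[4,-] (faults so far: 1)
  step 1: ref 3 -> FAULT, frames=[4,3] (faults so far: 2)
  step 2: ref 3 -> HIT, frames=[4,3] (faults so far: 2)
  step 3: ref 4 -> HIT, frames=[4,3] (faults so far: 2)
  step 4: ref 3 -> HIT, frames=[4,3] (faults so far: 2)
  step 5: ref 3 -> HIT, frames=[4,3] (faults so far: 2)
  step 6: ref 1 -> FAULT, evict 4, frames=[1,3] (faults so far: 3)
  step 7: ref 1 -> HIT, frames=[1,3] (faults so far: 3)
  step 8: ref 2 -> FAULT, evict 3, frames=[1,2] (faults so far: 4)
  step 9: ref 3 -> FAULT, evict 1, frames=[3,2] (faults so far: 5)
  step 10: ref 1 -> FAULT, evict 2, frames=[3,1] (faults so far: 6)
  FIFO total faults: 6
--- LRU ---
  step 0: ref 4 -> FAULT, frames=[4,-] (faults so far: 1)
  step 1: ref 3 -> FAULT, frames=[4,3] (faults so far: 2)
  step 2: ref 3 -> HIT, frames=[4,3] (faults so far: 2)
  step 3: ref 4 -> HIT, frames=[4,3] (faults so far: 2)
  step 4: ref 3 -> HIT, frames=[4,3] (faults so far: 2)
  step 5: ref 3 -> HIT, frames=[4,3] (faults so far: 2)
  step 6: ref 1 -> FAULT, evict 4, frames=[1,3] (faults so far: 3)
  step 7: ref 1 -> HIT, frames=[1,3] (faults so far: 3)
  step 8: ref 2 -> FAULT, evict 3, frames=[1,2] (faults so far: 4)
  step 9: ref 3 -> FAULT, evict 1, frames=[3,2] (faults so far: 5)
  step 10: ref 1 -> FAULT, evict 2, frames=[3,1] (faults so far: 6)
  LRU total faults: 6
--- Optimal ---
  step 0: ref 4 -> FAULT, frames=[4,-] (faults so far: 1)
  step 1: ref 3 -> FAULT, frames=[4,3] (faults so far: 2)
  step 2: ref 3 -> HIT, frames=[4,3] (faults so far: 2)
  step 3: ref 4 -> HIT, frames=[4,3] (faults so far: 2)
  step 4: ref 3 -> HIT, frames=[4,3] (faults so far: 2)
  step 5: ref 3 -> HIT, frames=[4,3] (faults so far: 2)
  step 6: ref 1 -> FAULT, evict 4, frames=[1,3] (faults so far: 3)
  step 7: ref 1 -> HIT, frames=[1,3] (faults so far: 3)
  step 8: ref 2 -> FAULT, evict 1, frames=[2,3] (faults so far: 4)
  step 9: ref 3 -> HIT, frames=[2,3] (faults so far: 4)
  step 10: ref 1 -> FAULT, evict 2, frames=[1,3] (faults so far: 5)
  Optimal total faults: 5

Answer: 6 6 5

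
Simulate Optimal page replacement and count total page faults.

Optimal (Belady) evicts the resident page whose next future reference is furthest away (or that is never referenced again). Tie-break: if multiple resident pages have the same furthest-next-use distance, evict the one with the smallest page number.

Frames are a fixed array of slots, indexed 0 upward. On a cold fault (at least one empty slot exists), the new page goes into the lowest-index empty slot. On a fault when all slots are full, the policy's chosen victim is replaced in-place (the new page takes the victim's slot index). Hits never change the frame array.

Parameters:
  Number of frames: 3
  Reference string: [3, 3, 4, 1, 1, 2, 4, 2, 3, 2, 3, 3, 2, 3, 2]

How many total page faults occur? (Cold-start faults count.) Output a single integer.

Answer: 4

Derivation:
Step 0: ref 3 → FAULT, frames=[3,-,-]
Step 1: ref 3 → HIT, frames=[3,-,-]
Step 2: ref 4 → FAULT, frames=[3,4,-]
Step 3: ref 1 → FAULT, frames=[3,4,1]
Step 4: ref 1 → HIT, frames=[3,4,1]
Step 5: ref 2 → FAULT (evict 1), frames=[3,4,2]
Step 6: ref 4 → HIT, frames=[3,4,2]
Step 7: ref 2 → HIT, frames=[3,4,2]
Step 8: ref 3 → HIT, frames=[3,4,2]
Step 9: ref 2 → HIT, frames=[3,4,2]
Step 10: ref 3 → HIT, frames=[3,4,2]
Step 11: ref 3 → HIT, frames=[3,4,2]
Step 12: ref 2 → HIT, frames=[3,4,2]
Step 13: ref 3 → HIT, frames=[3,4,2]
Step 14: ref 2 → HIT, frames=[3,4,2]
Total faults: 4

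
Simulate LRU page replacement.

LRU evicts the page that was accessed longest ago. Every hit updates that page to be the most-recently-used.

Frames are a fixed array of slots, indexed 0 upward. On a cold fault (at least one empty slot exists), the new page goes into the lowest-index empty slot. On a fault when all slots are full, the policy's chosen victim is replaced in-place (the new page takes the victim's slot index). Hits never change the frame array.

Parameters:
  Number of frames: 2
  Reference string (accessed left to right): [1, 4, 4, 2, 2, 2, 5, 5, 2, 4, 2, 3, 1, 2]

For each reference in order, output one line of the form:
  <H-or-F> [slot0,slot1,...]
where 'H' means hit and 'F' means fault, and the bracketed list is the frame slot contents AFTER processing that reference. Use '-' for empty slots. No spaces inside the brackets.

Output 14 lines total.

F [1,-]
F [1,4]
H [1,4]
F [2,4]
H [2,4]
H [2,4]
F [2,5]
H [2,5]
H [2,5]
F [2,4]
H [2,4]
F [2,3]
F [1,3]
F [1,2]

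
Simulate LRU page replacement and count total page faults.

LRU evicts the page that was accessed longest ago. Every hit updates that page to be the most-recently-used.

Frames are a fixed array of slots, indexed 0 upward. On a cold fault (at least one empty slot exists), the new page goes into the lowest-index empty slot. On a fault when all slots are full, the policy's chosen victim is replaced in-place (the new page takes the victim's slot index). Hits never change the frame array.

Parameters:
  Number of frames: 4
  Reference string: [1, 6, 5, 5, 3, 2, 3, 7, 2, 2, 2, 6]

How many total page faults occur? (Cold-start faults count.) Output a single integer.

Answer: 7

Derivation:
Step 0: ref 1 → FAULT, frames=[1,-,-,-]
Step 1: ref 6 → FAULT, frames=[1,6,-,-]
Step 2: ref 5 → FAULT, frames=[1,6,5,-]
Step 3: ref 5 → HIT, frames=[1,6,5,-]
Step 4: ref 3 → FAULT, frames=[1,6,5,3]
Step 5: ref 2 → FAULT (evict 1), frames=[2,6,5,3]
Step 6: ref 3 → HIT, frames=[2,6,5,3]
Step 7: ref 7 → FAULT (evict 6), frames=[2,7,5,3]
Step 8: ref 2 → HIT, frames=[2,7,5,3]
Step 9: ref 2 → HIT, frames=[2,7,5,3]
Step 10: ref 2 → HIT, frames=[2,7,5,3]
Step 11: ref 6 → FAULT (evict 5), frames=[2,7,6,3]
Total faults: 7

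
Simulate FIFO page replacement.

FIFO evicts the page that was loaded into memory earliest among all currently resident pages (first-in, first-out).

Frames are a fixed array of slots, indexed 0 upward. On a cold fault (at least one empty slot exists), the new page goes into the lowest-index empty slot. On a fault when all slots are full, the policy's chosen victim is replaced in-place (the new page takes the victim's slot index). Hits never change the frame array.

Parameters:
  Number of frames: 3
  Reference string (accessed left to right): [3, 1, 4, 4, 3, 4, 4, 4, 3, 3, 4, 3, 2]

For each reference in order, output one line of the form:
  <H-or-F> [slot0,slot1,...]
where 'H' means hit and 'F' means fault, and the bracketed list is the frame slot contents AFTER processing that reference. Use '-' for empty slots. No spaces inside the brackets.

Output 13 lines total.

F [3,-,-]
F [3,1,-]
F [3,1,4]
H [3,1,4]
H [3,1,4]
H [3,1,4]
H [3,1,4]
H [3,1,4]
H [3,1,4]
H [3,1,4]
H [3,1,4]
H [3,1,4]
F [2,1,4]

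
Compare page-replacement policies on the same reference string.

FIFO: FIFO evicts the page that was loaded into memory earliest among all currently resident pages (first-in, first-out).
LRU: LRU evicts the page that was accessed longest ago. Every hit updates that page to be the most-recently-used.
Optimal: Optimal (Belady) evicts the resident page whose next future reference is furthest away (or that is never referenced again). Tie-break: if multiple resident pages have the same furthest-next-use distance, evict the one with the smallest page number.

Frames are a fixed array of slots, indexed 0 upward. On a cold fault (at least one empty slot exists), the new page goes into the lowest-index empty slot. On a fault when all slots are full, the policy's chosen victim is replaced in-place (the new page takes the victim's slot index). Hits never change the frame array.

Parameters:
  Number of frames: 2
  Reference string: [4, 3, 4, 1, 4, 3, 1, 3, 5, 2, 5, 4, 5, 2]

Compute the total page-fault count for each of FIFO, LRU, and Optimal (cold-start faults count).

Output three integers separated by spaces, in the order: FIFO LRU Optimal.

Answer: 11 9 8

Derivation:
--- FIFO ---
  step 0: ref 4 -> FAULT, frames=[4,-] (faults so far: 1)
  step 1: ref 3 -> FAULT, frames=[4,3] (faults so far: 2)
  step 2: ref 4 -> HIT, frames=[4,3] (faults so far: 2)
  step 3: ref 1 -> FAULT, evict 4, frames=[1,3] (faults so far: 3)
  step 4: ref 4 -> FAULT, evict 3, frames=[1,4] (faults so far: 4)
  step 5: ref 3 -> FAULT, evict 1, frames=[3,4] (faults so far: 5)
  step 6: ref 1 -> FAULT, evict 4, frames=[3,1] (faults so far: 6)
  step 7: ref 3 -> HIT, frames=[3,1] (faults so far: 6)
  step 8: ref 5 -> FAULT, evict 3, frames=[5,1] (faults so far: 7)
  step 9: ref 2 -> FAULT, evict 1, frames=[5,2] (faults so far: 8)
  step 10: ref 5 -> HIT, frames=[5,2] (faults so far: 8)
  step 11: ref 4 -> FAULT, evict 5, frames=[4,2] (faults so far: 9)
  step 12: ref 5 -> FAULT, evict 2, frames=[4,5] (faults so far: 10)
  step 13: ref 2 -> FAULT, evict 4, frames=[2,5] (faults so far: 11)
  FIFO total faults: 11
--- LRU ---
  step 0: ref 4 -> FAULT, frames=[4,-] (faults so far: 1)
  step 1: ref 3 -> FAULT, frames=[4,3] (faults so far: 2)
  step 2: ref 4 -> HIT, frames=[4,3] (faults so far: 2)
  step 3: ref 1 -> FAULT, evict 3, frames=[4,1] (faults so far: 3)
  step 4: ref 4 -> HIT, frames=[4,1] (faults so far: 3)
  step 5: ref 3 -> FAULT, evict 1, frames=[4,3] (faults so far: 4)
  step 6: ref 1 -> FAULT, evict 4, frames=[1,3] (faults so far: 5)
  step 7: ref 3 -> HIT, frames=[1,3] (faults so far: 5)
  step 8: ref 5 -> FAULT, evict 1, frames=[5,3] (faults so far: 6)
  step 9: ref 2 -> FAULT, evict 3, frames=[5,2] (faults so far: 7)
  step 10: ref 5 -> HIT, frames=[5,2] (faults so far: 7)
  step 11: ref 4 -> FAULT, evict 2, frames=[5,4] (faults so far: 8)
  step 12: ref 5 -> HIT, frames=[5,4] (faults so far: 8)
  step 13: ref 2 -> FAULT, evict 4, frames=[5,2] (faults so far: 9)
  LRU total faults: 9
--- Optimal ---
  step 0: ref 4 -> FAULT, frames=[4,-] (faults so far: 1)
  step 1: ref 3 -> FAULT, frames=[4,3] (faults so far: 2)
  step 2: ref 4 -> HIT, frames=[4,3] (faults so far: 2)
  step 3: ref 1 -> FAULT, evict 3, frames=[4,1] (faults so far: 3)
  step 4: ref 4 -> HIT, frames=[4,1] (faults so far: 3)
  step 5: ref 3 -> FAULT, evict 4, frames=[3,1] (faults so far: 4)
  step 6: ref 1 -> HIT, frames=[3,1] (faults so far: 4)
  step 7: ref 3 -> HIT, frames=[3,1] (faults so far: 4)
  step 8: ref 5 -> FAULT, evict 1, frames=[3,5] (faults so far: 5)
  step 9: ref 2 -> FAULT, evict 3, frames=[2,5] (faults so far: 6)
  step 10: ref 5 -> HIT, frames=[2,5] (faults so far: 6)
  step 11: ref 4 -> FAULT, evict 2, frames=[4,5] (faults so far: 7)
  step 12: ref 5 -> HIT, frames=[4,5] (faults so far: 7)
  step 13: ref 2 -> FAULT, evict 4, frames=[2,5] (faults so far: 8)
  Optimal total faults: 8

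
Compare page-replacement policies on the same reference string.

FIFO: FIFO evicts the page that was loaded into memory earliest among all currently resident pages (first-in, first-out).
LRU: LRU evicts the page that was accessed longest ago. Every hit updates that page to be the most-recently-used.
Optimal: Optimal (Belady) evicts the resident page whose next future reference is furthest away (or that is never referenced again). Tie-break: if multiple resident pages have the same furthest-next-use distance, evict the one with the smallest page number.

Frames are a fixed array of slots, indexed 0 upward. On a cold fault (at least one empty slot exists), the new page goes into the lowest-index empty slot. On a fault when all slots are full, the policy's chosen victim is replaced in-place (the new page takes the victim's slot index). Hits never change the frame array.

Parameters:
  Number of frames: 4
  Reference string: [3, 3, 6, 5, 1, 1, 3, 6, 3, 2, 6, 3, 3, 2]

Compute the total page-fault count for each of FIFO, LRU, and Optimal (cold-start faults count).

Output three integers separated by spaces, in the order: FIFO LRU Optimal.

Answer: 6 5 5

Derivation:
--- FIFO ---
  step 0: ref 3 -> FAULT, frames=[3,-,-,-] (faults so far: 1)
  step 1: ref 3 -> HIT, frames=[3,-,-,-] (faults so far: 1)
  step 2: ref 6 -> FAULT, frames=[3,6,-,-] (faults so far: 2)
  step 3: ref 5 -> FAULT, frames=[3,6,5,-] (faults so far: 3)
  step 4: ref 1 -> FAULT, frames=[3,6,5,1] (faults so far: 4)
  step 5: ref 1 -> HIT, frames=[3,6,5,1] (faults so far: 4)
  step 6: ref 3 -> HIT, frames=[3,6,5,1] (faults so far: 4)
  step 7: ref 6 -> HIT, frames=[3,6,5,1] (faults so far: 4)
  step 8: ref 3 -> HIT, frames=[3,6,5,1] (faults so far: 4)
  step 9: ref 2 -> FAULT, evict 3, frames=[2,6,5,1] (faults so far: 5)
  step 10: ref 6 -> HIT, frames=[2,6,5,1] (faults so far: 5)
  step 11: ref 3 -> FAULT, evict 6, frames=[2,3,5,1] (faults so far: 6)
  step 12: ref 3 -> HIT, frames=[2,3,5,1] (faults so far: 6)
  step 13: ref 2 -> HIT, frames=[2,3,5,1] (faults so far: 6)
  FIFO total faults: 6
--- LRU ---
  step 0: ref 3 -> FAULT, frames=[3,-,-,-] (faults so far: 1)
  step 1: ref 3 -> HIT, frames=[3,-,-,-] (faults so far: 1)
  step 2: ref 6 -> FAULT, frames=[3,6,-,-] (faults so far: 2)
  step 3: ref 5 -> FAULT, frames=[3,6,5,-] (faults so far: 3)
  step 4: ref 1 -> FAULT, frames=[3,6,5,1] (faults so far: 4)
  step 5: ref 1 -> HIT, frames=[3,6,5,1] (faults so far: 4)
  step 6: ref 3 -> HIT, frames=[3,6,5,1] (faults so far: 4)
  step 7: ref 6 -> HIT, frames=[3,6,5,1] (faults so far: 4)
  step 8: ref 3 -> HIT, frames=[3,6,5,1] (faults so far: 4)
  step 9: ref 2 -> FAULT, evict 5, frames=[3,6,2,1] (faults so far: 5)
  step 10: ref 6 -> HIT, frames=[3,6,2,1] (faults so far: 5)
  step 11: ref 3 -> HIT, frames=[3,6,2,1] (faults so far: 5)
  step 12: ref 3 -> HIT, frames=[3,6,2,1] (faults so far: 5)
  step 13: ref 2 -> HIT, frames=[3,6,2,1] (faults so far: 5)
  LRU total faults: 5
--- Optimal ---
  step 0: ref 3 -> FAULT, frames=[3,-,-,-] (faults so far: 1)
  step 1: ref 3 -> HIT, frames=[3,-,-,-] (faults so far: 1)
  step 2: ref 6 -> FAULT, frames=[3,6,-,-] (faults so far: 2)
  step 3: ref 5 -> FAULT, frames=[3,6,5,-] (faults so far: 3)
  step 4: ref 1 -> FAULT, frames=[3,6,5,1] (faults so far: 4)
  step 5: ref 1 -> HIT, frames=[3,6,5,1] (faults so far: 4)
  step 6: ref 3 -> HIT, frames=[3,6,5,1] (faults so far: 4)
  step 7: ref 6 -> HIT, frames=[3,6,5,1] (faults so far: 4)
  step 8: ref 3 -> HIT, frames=[3,6,5,1] (faults so far: 4)
  step 9: ref 2 -> FAULT, evict 1, frames=[3,6,5,2] (faults so far: 5)
  step 10: ref 6 -> HIT, frames=[3,6,5,2] (faults so far: 5)
  step 11: ref 3 -> HIT, frames=[3,6,5,2] (faults so far: 5)
  step 12: ref 3 -> HIT, frames=[3,6,5,2] (faults so far: 5)
  step 13: ref 2 -> HIT, frames=[3,6,5,2] (faults so far: 5)
  Optimal total faults: 5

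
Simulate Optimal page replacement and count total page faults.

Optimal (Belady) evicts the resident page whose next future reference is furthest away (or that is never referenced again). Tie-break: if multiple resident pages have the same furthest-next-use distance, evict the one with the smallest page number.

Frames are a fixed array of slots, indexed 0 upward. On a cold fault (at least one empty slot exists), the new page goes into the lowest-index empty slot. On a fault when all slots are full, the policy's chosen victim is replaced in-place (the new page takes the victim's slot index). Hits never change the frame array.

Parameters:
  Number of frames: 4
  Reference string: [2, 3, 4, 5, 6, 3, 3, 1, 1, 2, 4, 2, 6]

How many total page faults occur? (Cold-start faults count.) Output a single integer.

Answer: 6

Derivation:
Step 0: ref 2 → FAULT, frames=[2,-,-,-]
Step 1: ref 3 → FAULT, frames=[2,3,-,-]
Step 2: ref 4 → FAULT, frames=[2,3,4,-]
Step 3: ref 5 → FAULT, frames=[2,3,4,5]
Step 4: ref 6 → FAULT (evict 5), frames=[2,3,4,6]
Step 5: ref 3 → HIT, frames=[2,3,4,6]
Step 6: ref 3 → HIT, frames=[2,3,4,6]
Step 7: ref 1 → FAULT (evict 3), frames=[2,1,4,6]
Step 8: ref 1 → HIT, frames=[2,1,4,6]
Step 9: ref 2 → HIT, frames=[2,1,4,6]
Step 10: ref 4 → HIT, frames=[2,1,4,6]
Step 11: ref 2 → HIT, frames=[2,1,4,6]
Step 12: ref 6 → HIT, frames=[2,1,4,6]
Total faults: 6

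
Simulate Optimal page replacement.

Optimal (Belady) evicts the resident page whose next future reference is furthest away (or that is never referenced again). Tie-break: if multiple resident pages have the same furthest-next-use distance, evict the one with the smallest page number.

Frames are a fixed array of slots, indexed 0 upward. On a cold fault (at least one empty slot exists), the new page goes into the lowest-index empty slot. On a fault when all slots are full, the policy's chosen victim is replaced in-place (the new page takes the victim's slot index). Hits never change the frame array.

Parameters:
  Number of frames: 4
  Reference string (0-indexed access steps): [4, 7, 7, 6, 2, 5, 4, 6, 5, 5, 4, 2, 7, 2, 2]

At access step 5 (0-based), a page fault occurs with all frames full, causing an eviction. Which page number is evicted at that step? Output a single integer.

Answer: 7

Derivation:
Step 0: ref 4 -> FAULT, frames=[4,-,-,-]
Step 1: ref 7 -> FAULT, frames=[4,7,-,-]
Step 2: ref 7 -> HIT, frames=[4,7,-,-]
Step 3: ref 6 -> FAULT, frames=[4,7,6,-]
Step 4: ref 2 -> FAULT, frames=[4,7,6,2]
Step 5: ref 5 -> FAULT, evict 7, frames=[4,5,6,2]
At step 5: evicted page 7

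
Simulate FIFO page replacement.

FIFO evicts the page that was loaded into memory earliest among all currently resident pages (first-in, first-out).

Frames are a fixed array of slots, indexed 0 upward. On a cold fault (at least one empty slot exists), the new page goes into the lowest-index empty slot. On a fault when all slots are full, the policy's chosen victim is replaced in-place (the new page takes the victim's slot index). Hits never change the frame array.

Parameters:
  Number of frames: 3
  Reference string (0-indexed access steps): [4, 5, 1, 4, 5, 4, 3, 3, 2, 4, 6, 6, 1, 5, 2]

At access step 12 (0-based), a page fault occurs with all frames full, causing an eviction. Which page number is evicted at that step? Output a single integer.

Answer: 2

Derivation:
Step 0: ref 4 -> FAULT, frames=[4,-,-]
Step 1: ref 5 -> FAULT, frames=[4,5,-]
Step 2: ref 1 -> FAULT, frames=[4,5,1]
Step 3: ref 4 -> HIT, frames=[4,5,1]
Step 4: ref 5 -> HIT, frames=[4,5,1]
Step 5: ref 4 -> HIT, frames=[4,5,1]
Step 6: ref 3 -> FAULT, evict 4, frames=[3,5,1]
Step 7: ref 3 -> HIT, frames=[3,5,1]
Step 8: ref 2 -> FAULT, evict 5, frames=[3,2,1]
Step 9: ref 4 -> FAULT, evict 1, frames=[3,2,4]
Step 10: ref 6 -> FAULT, evict 3, frames=[6,2,4]
Step 11: ref 6 -> HIT, frames=[6,2,4]
Step 12: ref 1 -> FAULT, evict 2, frames=[6,1,4]
At step 12: evicted page 2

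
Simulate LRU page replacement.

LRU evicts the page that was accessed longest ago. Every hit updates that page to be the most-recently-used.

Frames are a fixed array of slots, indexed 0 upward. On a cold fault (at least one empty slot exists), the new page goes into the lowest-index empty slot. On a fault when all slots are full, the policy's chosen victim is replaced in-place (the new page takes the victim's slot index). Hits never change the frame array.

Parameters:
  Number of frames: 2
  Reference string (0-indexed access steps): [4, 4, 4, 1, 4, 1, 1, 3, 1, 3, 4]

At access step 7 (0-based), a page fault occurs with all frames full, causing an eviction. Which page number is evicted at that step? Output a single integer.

Step 0: ref 4 -> FAULT, frames=[4,-]
Step 1: ref 4 -> HIT, frames=[4,-]
Step 2: ref 4 -> HIT, frames=[4,-]
Step 3: ref 1 -> FAULT, frames=[4,1]
Step 4: ref 4 -> HIT, frames=[4,1]
Step 5: ref 1 -> HIT, frames=[4,1]
Step 6: ref 1 -> HIT, frames=[4,1]
Step 7: ref 3 -> FAULT, evict 4, frames=[3,1]
At step 7: evicted page 4

Answer: 4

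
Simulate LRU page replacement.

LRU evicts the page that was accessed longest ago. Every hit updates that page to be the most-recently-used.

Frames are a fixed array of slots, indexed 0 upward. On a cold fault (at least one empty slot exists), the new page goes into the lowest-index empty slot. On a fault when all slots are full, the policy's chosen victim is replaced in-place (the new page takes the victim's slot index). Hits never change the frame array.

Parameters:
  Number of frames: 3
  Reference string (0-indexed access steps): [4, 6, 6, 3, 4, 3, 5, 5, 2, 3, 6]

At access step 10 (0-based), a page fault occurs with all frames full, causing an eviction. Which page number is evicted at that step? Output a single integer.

Answer: 5

Derivation:
Step 0: ref 4 -> FAULT, frames=[4,-,-]
Step 1: ref 6 -> FAULT, frames=[4,6,-]
Step 2: ref 6 -> HIT, frames=[4,6,-]
Step 3: ref 3 -> FAULT, frames=[4,6,3]
Step 4: ref 4 -> HIT, frames=[4,6,3]
Step 5: ref 3 -> HIT, frames=[4,6,3]
Step 6: ref 5 -> FAULT, evict 6, frames=[4,5,3]
Step 7: ref 5 -> HIT, frames=[4,5,3]
Step 8: ref 2 -> FAULT, evict 4, frames=[2,5,3]
Step 9: ref 3 -> HIT, frames=[2,5,3]
Step 10: ref 6 -> FAULT, evict 5, frames=[2,6,3]
At step 10: evicted page 5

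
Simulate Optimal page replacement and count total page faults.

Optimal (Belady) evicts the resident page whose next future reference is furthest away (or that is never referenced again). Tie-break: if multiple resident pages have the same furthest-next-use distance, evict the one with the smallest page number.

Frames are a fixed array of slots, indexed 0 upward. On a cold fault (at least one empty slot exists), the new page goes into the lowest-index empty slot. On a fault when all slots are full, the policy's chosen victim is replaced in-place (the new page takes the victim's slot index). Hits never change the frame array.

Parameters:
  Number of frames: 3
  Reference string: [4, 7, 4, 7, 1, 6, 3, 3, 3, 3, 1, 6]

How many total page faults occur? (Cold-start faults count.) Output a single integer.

Answer: 5

Derivation:
Step 0: ref 4 → FAULT, frames=[4,-,-]
Step 1: ref 7 → FAULT, frames=[4,7,-]
Step 2: ref 4 → HIT, frames=[4,7,-]
Step 3: ref 7 → HIT, frames=[4,7,-]
Step 4: ref 1 → FAULT, frames=[4,7,1]
Step 5: ref 6 → FAULT (evict 4), frames=[6,7,1]
Step 6: ref 3 → FAULT (evict 7), frames=[6,3,1]
Step 7: ref 3 → HIT, frames=[6,3,1]
Step 8: ref 3 → HIT, frames=[6,3,1]
Step 9: ref 3 → HIT, frames=[6,3,1]
Step 10: ref 1 → HIT, frames=[6,3,1]
Step 11: ref 6 → HIT, frames=[6,3,1]
Total faults: 5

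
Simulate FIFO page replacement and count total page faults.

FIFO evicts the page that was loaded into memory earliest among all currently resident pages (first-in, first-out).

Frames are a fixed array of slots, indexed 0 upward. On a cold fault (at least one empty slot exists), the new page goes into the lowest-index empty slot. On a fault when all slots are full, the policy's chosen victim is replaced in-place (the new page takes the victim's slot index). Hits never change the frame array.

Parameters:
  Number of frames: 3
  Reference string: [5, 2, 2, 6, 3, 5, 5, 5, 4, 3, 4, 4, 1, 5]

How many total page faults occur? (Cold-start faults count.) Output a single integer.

Step 0: ref 5 → FAULT, frames=[5,-,-]
Step 1: ref 2 → FAULT, frames=[5,2,-]
Step 2: ref 2 → HIT, frames=[5,2,-]
Step 3: ref 6 → FAULT, frames=[5,2,6]
Step 4: ref 3 → FAULT (evict 5), frames=[3,2,6]
Step 5: ref 5 → FAULT (evict 2), frames=[3,5,6]
Step 6: ref 5 → HIT, frames=[3,5,6]
Step 7: ref 5 → HIT, frames=[3,5,6]
Step 8: ref 4 → FAULT (evict 6), frames=[3,5,4]
Step 9: ref 3 → HIT, frames=[3,5,4]
Step 10: ref 4 → HIT, frames=[3,5,4]
Step 11: ref 4 → HIT, frames=[3,5,4]
Step 12: ref 1 → FAULT (evict 3), frames=[1,5,4]
Step 13: ref 5 → HIT, frames=[1,5,4]
Total faults: 7

Answer: 7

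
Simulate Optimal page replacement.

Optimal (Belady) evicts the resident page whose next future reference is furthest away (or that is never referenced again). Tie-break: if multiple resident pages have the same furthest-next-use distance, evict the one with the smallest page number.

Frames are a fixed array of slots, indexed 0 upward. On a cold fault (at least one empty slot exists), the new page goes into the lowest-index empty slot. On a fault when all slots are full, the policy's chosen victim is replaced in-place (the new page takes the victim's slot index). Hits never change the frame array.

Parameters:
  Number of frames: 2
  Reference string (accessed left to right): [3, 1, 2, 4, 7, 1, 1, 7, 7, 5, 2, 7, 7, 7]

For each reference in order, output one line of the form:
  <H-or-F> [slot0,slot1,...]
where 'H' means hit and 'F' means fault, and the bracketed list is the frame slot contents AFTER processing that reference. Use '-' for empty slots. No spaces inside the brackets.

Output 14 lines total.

F [3,-]
F [3,1]
F [2,1]
F [4,1]
F [7,1]
H [7,1]
H [7,1]
H [7,1]
H [7,1]
F [7,5]
F [7,2]
H [7,2]
H [7,2]
H [7,2]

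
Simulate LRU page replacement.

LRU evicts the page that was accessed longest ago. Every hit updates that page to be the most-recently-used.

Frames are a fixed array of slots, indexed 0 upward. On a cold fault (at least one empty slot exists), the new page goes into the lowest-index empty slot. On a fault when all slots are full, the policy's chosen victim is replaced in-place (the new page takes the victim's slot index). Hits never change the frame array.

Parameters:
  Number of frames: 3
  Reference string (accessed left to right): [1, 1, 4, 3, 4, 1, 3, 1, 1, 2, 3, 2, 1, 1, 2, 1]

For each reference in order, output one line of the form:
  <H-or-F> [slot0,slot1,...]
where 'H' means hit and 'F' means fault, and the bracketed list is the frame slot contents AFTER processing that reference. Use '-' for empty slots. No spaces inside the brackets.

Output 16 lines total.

F [1,-,-]
H [1,-,-]
F [1,4,-]
F [1,4,3]
H [1,4,3]
H [1,4,3]
H [1,4,3]
H [1,4,3]
H [1,4,3]
F [1,2,3]
H [1,2,3]
H [1,2,3]
H [1,2,3]
H [1,2,3]
H [1,2,3]
H [1,2,3]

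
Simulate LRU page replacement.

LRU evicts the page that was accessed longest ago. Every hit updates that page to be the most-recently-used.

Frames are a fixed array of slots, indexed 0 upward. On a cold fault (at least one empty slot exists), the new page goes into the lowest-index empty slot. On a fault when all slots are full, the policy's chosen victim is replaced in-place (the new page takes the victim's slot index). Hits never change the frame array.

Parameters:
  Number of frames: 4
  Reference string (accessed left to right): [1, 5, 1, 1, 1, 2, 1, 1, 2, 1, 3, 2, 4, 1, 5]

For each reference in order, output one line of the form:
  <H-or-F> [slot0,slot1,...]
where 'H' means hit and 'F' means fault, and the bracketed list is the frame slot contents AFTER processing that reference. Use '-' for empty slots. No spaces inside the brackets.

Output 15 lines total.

F [1,-,-,-]
F [1,5,-,-]
H [1,5,-,-]
H [1,5,-,-]
H [1,5,-,-]
F [1,5,2,-]
H [1,5,2,-]
H [1,5,2,-]
H [1,5,2,-]
H [1,5,2,-]
F [1,5,2,3]
H [1,5,2,3]
F [1,4,2,3]
H [1,4,2,3]
F [1,4,2,5]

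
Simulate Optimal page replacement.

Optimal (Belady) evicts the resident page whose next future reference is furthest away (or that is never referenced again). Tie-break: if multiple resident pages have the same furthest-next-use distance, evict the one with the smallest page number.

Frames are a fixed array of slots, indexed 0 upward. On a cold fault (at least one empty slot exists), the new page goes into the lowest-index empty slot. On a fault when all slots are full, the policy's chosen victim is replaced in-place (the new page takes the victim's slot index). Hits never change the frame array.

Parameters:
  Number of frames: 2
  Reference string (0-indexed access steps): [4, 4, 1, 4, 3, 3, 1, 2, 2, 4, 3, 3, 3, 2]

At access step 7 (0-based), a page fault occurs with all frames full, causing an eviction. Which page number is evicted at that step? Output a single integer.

Answer: 1

Derivation:
Step 0: ref 4 -> FAULT, frames=[4,-]
Step 1: ref 4 -> HIT, frames=[4,-]
Step 2: ref 1 -> FAULT, frames=[4,1]
Step 3: ref 4 -> HIT, frames=[4,1]
Step 4: ref 3 -> FAULT, evict 4, frames=[3,1]
Step 5: ref 3 -> HIT, frames=[3,1]
Step 6: ref 1 -> HIT, frames=[3,1]
Step 7: ref 2 -> FAULT, evict 1, frames=[3,2]
At step 7: evicted page 1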